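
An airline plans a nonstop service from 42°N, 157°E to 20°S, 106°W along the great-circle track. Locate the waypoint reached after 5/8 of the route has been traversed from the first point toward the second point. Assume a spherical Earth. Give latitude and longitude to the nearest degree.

≈ 7°N, 137°W

The haversine formula gives a central angle δ ≈ 1.890 rad (108.3°) between the endpoints.
Interpolate at f = 5/8 with slerp weights a = sin((1−f)δ)/sin δ ≈ 0.686, b = sin(fδ)/sin δ ≈ 0.974.
p = a·p₁ + b·p₂ ≈ (-0.721, -0.681, 0.125); φ = arcsin(p_z) ≈ 7.21°, λ = atan2(p_y, p_x) ≈ -136.65°.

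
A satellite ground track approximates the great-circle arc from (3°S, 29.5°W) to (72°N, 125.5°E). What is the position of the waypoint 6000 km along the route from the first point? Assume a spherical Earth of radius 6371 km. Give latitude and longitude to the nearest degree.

≈ (50°N, 19°W)

From cos δ = sin φ₁ sin φ₂ + cos φ₁ cos φ₂ cos Δλ, the central angle is δ ≈ 1.907 rad (109.2°). The total great-circle distance is δ·R ≈ 1.907 × 6371 ≈ 12146 km, so the target fraction is f = 6000/12146 ≈ 0.494.
Interpolate at f ≈ 0.494 with slerp weights a = sin((1−f)δ)/sin δ ≈ 0.871, b = sin(fδ)/sin δ ≈ 0.856.
p = a·p₁ + b·p₂ ≈ (0.603, -0.213, 0.769); φ = arcsin(p_z) ≈ 50.26°, λ = atan2(p_y, p_x) ≈ -19.42°.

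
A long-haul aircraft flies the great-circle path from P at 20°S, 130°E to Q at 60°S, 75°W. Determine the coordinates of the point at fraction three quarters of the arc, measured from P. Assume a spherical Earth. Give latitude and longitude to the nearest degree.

Write both endpoints as unit vectors p₁, p₂ with components (cos φ cos λ, cos φ sin λ, sin φ).
The central angle between the endpoints is δ = arccos(p₁·p₂) ≈ 1.701 rad (97.4°).
Interpolate at f = 3/4 with slerp weights a = sin((1−f)δ)/sin δ ≈ 0.416, b = sin(fδ)/sin δ ≈ 0.965.
p = a·p₁ + b·p₂ ≈ (-0.126, -0.167, -0.978); φ = arcsin(p_z) ≈ -77.93°, λ = atan2(p_y, p_x) ≈ -127.20°.

≈ 78°S, 127°W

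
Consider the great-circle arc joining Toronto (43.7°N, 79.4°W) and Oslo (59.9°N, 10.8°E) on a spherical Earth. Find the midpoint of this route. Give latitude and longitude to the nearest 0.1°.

Convert each endpoint to a unit vector on the sphere (x = cos φ cos λ, y = cos φ sin λ, z = sin φ).
The central angle between the endpoints is δ = arccos(p₁·p₂) ≈ 0.932 rad (53.4°).
Interpolate at f = 1/2 with slerp weights a = sin((1−f)δ)/sin δ ≈ 0.560, b = sin(fδ)/sin δ ≈ 0.560.
p = a·p₁ + b·p₂ ≈ (0.350, -0.345, 0.871); φ = arcsin(p_z) ≈ 60.55°, λ = atan2(p_y, p_x) ≈ -44.59°.

≈ 60.6°N, 44.6°W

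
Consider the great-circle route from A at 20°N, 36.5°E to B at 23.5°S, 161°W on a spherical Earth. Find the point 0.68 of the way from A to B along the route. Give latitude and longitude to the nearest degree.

≈ 21°S, 142°E

Write both endpoints as unit vectors p₁, p₂ with components (cos φ cos λ, cos φ sin λ, sin φ).
The central angle between the endpoints is δ = arccos(p₁·p₂) ≈ 2.852 rad (163.4°).
Interpolate at f = 0.68 with slerp weights a = sin((1−f)δ)/sin δ ≈ 2.767, b = sin(fδ)/sin δ ≈ 3.263.
p = a·p₁ + b·p₂ ≈ (-0.739, 0.572, -0.355); φ = arcsin(p_z) ≈ -20.78°, λ = atan2(p_y, p_x) ≈ 142.26°.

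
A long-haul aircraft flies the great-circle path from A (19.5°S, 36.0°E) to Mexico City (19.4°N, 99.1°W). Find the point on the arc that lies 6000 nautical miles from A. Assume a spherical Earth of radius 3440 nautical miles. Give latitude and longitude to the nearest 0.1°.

≈ (10.5°N, 60.9°W)

From cos δ = sin φ₁ sin φ₂ + cos φ₁ cos φ₂ cos Δλ, the central angle is δ ≈ 2.405 rad (137.8°). The total great-circle distance is δ·R ≈ 2.405 × 3440 ≈ 8273 nmi, so the target fraction is f = 6000/8273 ≈ 0.725.
Interpolate at f ≈ 0.725 with slerp weights a = sin((1−f)δ)/sin δ ≈ 0.913, b = sin(fδ)/sin δ ≈ 1.466.
p = a·p₁ + b·p₂ ≈ (0.478, -0.859, 0.182); φ = arcsin(p_z) ≈ 10.49°, λ = atan2(p_y, p_x) ≈ -60.92°.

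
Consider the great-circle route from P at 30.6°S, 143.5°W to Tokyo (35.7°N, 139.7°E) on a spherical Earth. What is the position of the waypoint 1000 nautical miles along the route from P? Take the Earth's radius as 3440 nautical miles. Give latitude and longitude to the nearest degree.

Convert each endpoint to a unit vector on the sphere (x = cos φ cos λ, y = cos φ sin λ, z = sin φ).
The central angle between the endpoints is δ = arccos(p₁·p₂) ≈ 1.709 rad (97.9°). The total great-circle distance is δ·R ≈ 1.709 × 3440 ≈ 5878 nmi, so the target fraction is f = 1000/5878 ≈ 0.170.
Interpolate at f ≈ 0.170 with slerp weights a = sin((1−f)δ)/sin δ ≈ 0.998, b = sin(fδ)/sin δ ≈ 0.289.
p = a·p₁ + b·p₂ ≈ (-0.870, -0.359, -0.339); φ = arcsin(p_z) ≈ -19.82°, λ = atan2(p_y, p_x) ≈ -157.57°.

≈ 20°S, 158°W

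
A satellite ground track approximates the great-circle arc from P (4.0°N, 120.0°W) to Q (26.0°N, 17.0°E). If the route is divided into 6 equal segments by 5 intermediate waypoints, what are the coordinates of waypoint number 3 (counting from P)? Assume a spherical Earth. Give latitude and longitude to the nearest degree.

Convert each endpoint to a unit vector on the sphere (x = cos φ cos λ, y = cos φ sin λ, z = sin φ).
The central angle between the endpoints is δ = arccos(p₁·p₂) ≈ 2.246 rad (128.7°).
Interpolate at f = 3/6 with slerp weights a = sin((1−f)δ)/sin δ ≈ 1.155, b = sin(fδ)/sin δ ≈ 1.155.
p = a·p₁ + b·p₂ ≈ (0.417, -0.694, 0.587); φ = arcsin(p_z) ≈ 35.93°, λ = atan2(p_y, p_x) ≈ -59.03°.

≈ (36°N, 59°W)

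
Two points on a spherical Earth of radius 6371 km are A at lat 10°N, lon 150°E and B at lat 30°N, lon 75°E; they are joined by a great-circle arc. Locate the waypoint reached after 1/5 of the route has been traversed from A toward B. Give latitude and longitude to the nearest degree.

≈ lat 17°N, lon 137°E

Convert each endpoint to a unit vector on the sphere (x = cos φ cos λ, y = cos φ sin λ, z = sin φ).
The central angle between the endpoints is δ = arccos(p₁·p₂) ≈ 1.258 rad (72.1°).
Interpolate at f = 1/5 with slerp weights a = sin((1−f)δ)/sin δ ≈ 0.888, b = sin(fδ)/sin δ ≈ 0.262.
p = a·p₁ + b·p₂ ≈ (-0.699, 0.656, 0.285); φ = arcsin(p_z) ≈ 16.56°, λ = atan2(p_y, p_x) ≈ 136.80°.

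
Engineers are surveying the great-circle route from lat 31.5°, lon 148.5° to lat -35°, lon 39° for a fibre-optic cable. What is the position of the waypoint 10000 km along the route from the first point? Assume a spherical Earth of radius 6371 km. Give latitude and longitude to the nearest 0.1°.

Convert each endpoint to a unit vector on the sphere (x = cos φ cos λ, y = cos φ sin λ, z = sin φ).
The central angle between the endpoints is δ = arccos(p₁·p₂) ≈ 2.133 rad (122.2°). The total great-circle distance is δ·R ≈ 2.133 × 6371 ≈ 13588 km, so the target fraction is f = 10000/13588 ≈ 0.736.
Interpolate at f ≈ 0.736 with slerp weights a = sin((1−f)δ)/sin δ ≈ 0.631, b = sin(fδ)/sin δ ≈ 1.182.
p = a·p₁ + b·p₂ ≈ (0.294, 0.890, -0.348); φ = arcsin(p_z) ≈ -20.38°, λ = atan2(p_y, p_x) ≈ 71.74°.

≈ lat -20.4°, lon 71.7°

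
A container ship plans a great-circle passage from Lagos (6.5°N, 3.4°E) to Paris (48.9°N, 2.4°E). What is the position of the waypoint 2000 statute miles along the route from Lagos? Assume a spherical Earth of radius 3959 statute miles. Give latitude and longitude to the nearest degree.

≈ 35°N, 3°E

Convert each endpoint to a unit vector on the sphere (x = cos φ cos λ, y = cos φ sin λ, z = sin φ).
The central angle between the endpoints is δ = arccos(p₁·p₂) ≈ 0.740 rad (42.4°). The total great-circle distance is δ·R ≈ 0.740 × 3959 ≈ 2930 mi, so the target fraction is f = 2000/2930 ≈ 0.683.
Interpolate at f ≈ 0.683 with slerp weights a = sin((1−f)δ)/sin δ ≈ 0.345, b = sin(fδ)/sin δ ≈ 0.718.
p = a·p₁ + b·p₂ ≈ (0.814, 0.040, 0.580); φ = arcsin(p_z) ≈ 35.44°, λ = atan2(p_y, p_x) ≈ 2.82°.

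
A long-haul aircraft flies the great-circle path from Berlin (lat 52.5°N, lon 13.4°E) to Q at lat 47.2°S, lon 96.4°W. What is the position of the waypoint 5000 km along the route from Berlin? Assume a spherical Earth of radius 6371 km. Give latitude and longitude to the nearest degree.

Write both endpoints as unit vectors p₁, p₂ with components (cos φ cos λ, cos φ sin λ, sin φ).
The central angle between the endpoints is δ = arccos(p₁·p₂) ≈ 2.378 rad (136.2°). The total great-circle distance is δ·R ≈ 2.378 × 6371 ≈ 15149 km, so the target fraction is f = 5000/15149 ≈ 0.330.
Interpolate at f ≈ 0.330 with slerp weights a = sin((1−f)δ)/sin δ ≈ 1.445, b = sin(fδ)/sin δ ≈ 1.022.
p = a·p₁ + b·p₂ ≈ (0.779, -0.486, 0.397); φ = arcsin(p_z) ≈ 23.40°, λ = atan2(p_y, p_x) ≈ -31.97°.

≈ lat 23°N, lon 32°W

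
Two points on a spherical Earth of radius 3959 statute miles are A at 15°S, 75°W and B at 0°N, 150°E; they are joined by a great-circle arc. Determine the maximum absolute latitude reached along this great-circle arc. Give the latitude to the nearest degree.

≈ 21°S

The great circle lies in the plane with unit normal n̂ = (p₁ × p₂)/|p₁ × p₂|.
Here n̂_z ≈ -0.935; the vertex latitude is φ_max = arccos|n̂_z| ≈ 20.8°.
Check via Clairaut: cos φ_max = |cos φ₁| · sin C = cos(15.0°)·sin(104.5°) ≈ 0.935, again giving ≈ 20.8°.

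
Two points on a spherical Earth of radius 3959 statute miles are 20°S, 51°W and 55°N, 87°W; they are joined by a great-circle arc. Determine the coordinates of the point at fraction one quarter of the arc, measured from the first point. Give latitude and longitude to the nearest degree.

≈ 1°S, 58°W

Write both endpoints as unit vectors p₁, p₂ with components (cos φ cos λ, cos φ sin λ, sin φ).
The central angle between the endpoints is δ = arccos(p₁·p₂) ≈ 1.414 rad (81.0°).
Interpolate at f = 1/4 with slerp weights a = sin((1−f)δ)/sin δ ≈ 0.884, b = sin(fδ)/sin δ ≈ 0.351.
p = a·p₁ + b·p₂ ≈ (0.533, -0.846, -0.015); φ = arcsin(p_z) ≈ -0.86°, λ = atan2(p_y, p_x) ≈ -57.79°.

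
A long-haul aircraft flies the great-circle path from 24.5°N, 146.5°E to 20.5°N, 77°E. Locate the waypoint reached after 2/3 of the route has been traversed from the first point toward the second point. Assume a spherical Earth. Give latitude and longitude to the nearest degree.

Write both endpoints as unit vectors p₁, p₂ with components (cos φ cos λ, cos φ sin λ, sin φ).
The central angle between the endpoints is δ = arccos(p₁·p₂) ≈ 1.111 rad (63.7°).
Interpolate at f = 2/3 with slerp weights a = sin((1−f)δ)/sin δ ≈ 0.404, b = sin(fδ)/sin δ ≈ 0.753.
p = a·p₁ + b·p₂ ≈ (-0.148, 0.890, 0.431); φ = arcsin(p_z) ≈ 25.54°, λ = atan2(p_y, p_x) ≈ 99.43°.

≈ 26°N, 99°E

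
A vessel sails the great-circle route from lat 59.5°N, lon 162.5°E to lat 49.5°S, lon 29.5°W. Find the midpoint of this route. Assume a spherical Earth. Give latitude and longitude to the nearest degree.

≈ lat 29°N, lon 64°W

Write both endpoints as unit vectors p₁, p₂ with components (cos φ cos λ, cos φ sin λ, sin φ).
The central angle between the endpoints is δ = arccos(p₁·p₂) ≈ 2.930 rad (167.9°).
Interpolate at f = 1/2 with slerp weights a = sin((1−f)δ)/sin δ ≈ 4.725, b = sin(fδ)/sin δ ≈ 4.725.
p = a·p₁ + b·p₂ ≈ (0.384, -0.790, 0.478); φ = arcsin(p_z) ≈ 28.57°, λ = atan2(p_y, p_x) ≈ -64.09°.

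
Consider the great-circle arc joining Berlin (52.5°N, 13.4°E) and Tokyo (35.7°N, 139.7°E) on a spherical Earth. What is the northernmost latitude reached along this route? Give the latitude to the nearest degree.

The great circle lies in the plane with unit normal n̂ = (p₁ × p₂)/|p₁ × p₂|.
Here n̂_z ≈ +0.404; the vertex latitude is φ_max = arccos|n̂_z| ≈ 66.2°.
Check via Clairaut: cos φ_max = |cos φ₁| · sin C = cos(52.5°)·sin(41.6°) ≈ 0.404, again giving ≈ 66.2°.

≈ 66°N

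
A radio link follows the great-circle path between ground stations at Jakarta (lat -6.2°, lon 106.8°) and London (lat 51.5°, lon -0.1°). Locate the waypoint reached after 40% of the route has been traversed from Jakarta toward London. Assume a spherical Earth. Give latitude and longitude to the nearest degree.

Convert each endpoint to a unit vector on the sphere (x = cos φ cos λ, y = cos φ sin λ, z = sin φ).
The central angle between the endpoints is δ = arccos(p₁·p₂) ≈ 1.838 rad (105.3°).
Interpolate at f = 0.40 with slerp weights a = sin((1−f)δ)/sin δ ≈ 0.926, b = sin(fδ)/sin δ ≈ 0.696.
p = a·p₁ + b·p₂ ≈ (0.167, 0.880, 0.444); φ = arcsin(p_z) ≈ 26.39°, λ = atan2(p_y, p_x) ≈ 79.25°.

≈ lat 26°, lon 79°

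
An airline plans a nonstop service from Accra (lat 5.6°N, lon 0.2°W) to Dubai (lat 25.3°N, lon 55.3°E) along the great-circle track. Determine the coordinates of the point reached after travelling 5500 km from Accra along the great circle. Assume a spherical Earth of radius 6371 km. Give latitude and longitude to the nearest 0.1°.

≈ lat 23.8°N, lon 47.7°E

The haversine formula gives a central angle δ ≈ 0.987 rad (56.5°) between the endpoints. The total great-circle distance is δ·R ≈ 0.987 × 6371 ≈ 6287 km, so the target fraction is f = 5500/6287 ≈ 0.875.
Interpolate at f ≈ 0.875 with slerp weights a = sin((1−f)δ)/sin δ ≈ 0.148, b = sin(fδ)/sin δ ≈ 0.911.
p = a·p₁ + b·p₂ ≈ (0.616, 0.677, 0.404); φ = arcsin(p_z) ≈ 23.81°, λ = atan2(p_y, p_x) ≈ 47.69°.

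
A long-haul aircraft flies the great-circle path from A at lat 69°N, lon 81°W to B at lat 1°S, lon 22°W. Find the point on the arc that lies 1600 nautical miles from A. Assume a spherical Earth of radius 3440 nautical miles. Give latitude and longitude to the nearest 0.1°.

≈ lat 49.0°N, lon 44.5°W

From cos δ = sin φ₁ sin φ₂ + cos φ₁ cos φ₂ cos Δλ, the central angle is δ ≈ 1.402 rad (80.3°). The total great-circle distance is δ·R ≈ 1.402 × 3440 ≈ 4822 nmi, so the target fraction is f = 1600/4822 ≈ 0.332.
Interpolate at f ≈ 0.332 with slerp weights a = sin((1−f)δ)/sin δ ≈ 0.817, b = sin(fδ)/sin δ ≈ 0.455.
p = a·p₁ + b·p₂ ≈ (0.468, -0.460, 0.755); φ = arcsin(p_z) ≈ 49.02°, λ = atan2(p_y, p_x) ≈ -44.51°.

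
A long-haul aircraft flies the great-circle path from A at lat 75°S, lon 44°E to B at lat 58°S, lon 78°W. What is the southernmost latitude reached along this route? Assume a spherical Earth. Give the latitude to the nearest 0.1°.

≈ 79.9°S

The great circle lies in the plane with unit normal n̂ = (p₁ × p₂)/|p₁ × p₂|.
Here n̂_z ≈ -0.175; the vertex latitude is φ_max = arccos|n̂_z| ≈ 79.9°.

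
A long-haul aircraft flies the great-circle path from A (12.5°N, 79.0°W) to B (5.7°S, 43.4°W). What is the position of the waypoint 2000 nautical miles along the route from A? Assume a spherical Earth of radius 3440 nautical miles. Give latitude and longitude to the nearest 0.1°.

Write both endpoints as unit vectors p₁, p₂ with components (cos φ cos λ, cos φ sin λ, sin φ).
The central angle between the endpoints is δ = arccos(p₁·p₂) ≈ 0.694 rad (39.8°). The total great-circle distance is δ·R ≈ 0.694 × 3440 ≈ 2389 nmi, so the target fraction is f = 2000/2389 ≈ 0.837.
Interpolate at f ≈ 0.837 with slerp weights a = sin((1−f)δ)/sin δ ≈ 0.176, b = sin(fδ)/sin δ ≈ 0.858.
p = a·p₁ + b·p₂ ≈ (0.653, -0.756, -0.047); φ = arcsin(p_z) ≈ -2.70°, λ = atan2(p_y, p_x) ≈ -49.16°.

≈ (2.7°S, 49.2°W)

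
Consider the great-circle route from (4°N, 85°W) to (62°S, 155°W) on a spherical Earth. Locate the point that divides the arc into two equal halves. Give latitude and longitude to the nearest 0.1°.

Write both endpoints as unit vectors p₁, p₂ with components (cos φ cos λ, cos φ sin λ, sin φ).
The central angle between the endpoints is δ = arccos(p₁·p₂) ≈ 1.472 rad (84.3°).
Interpolate at f = 1/2 with slerp weights a = sin((1−f)δ)/sin δ ≈ 0.675, b = sin(fδ)/sin δ ≈ 0.675.
p = a·p₁ + b·p₂ ≈ (-0.228, -0.804, -0.549); φ = arcsin(p_z) ≈ -33.27°, λ = atan2(p_y, p_x) ≈ -105.85°.

≈ (33.3°S, 105.9°W)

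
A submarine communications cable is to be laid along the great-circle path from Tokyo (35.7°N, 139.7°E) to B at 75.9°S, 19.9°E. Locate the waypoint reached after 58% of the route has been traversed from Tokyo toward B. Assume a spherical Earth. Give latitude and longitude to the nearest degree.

≈ 38°S, 119°E

From cos δ = sin φ₁ sin φ₂ + cos φ₁ cos φ₂ cos Δλ, the central angle is δ ≈ 2.297 rad (131.6°).
Interpolate at f = 0.58 with slerp weights a = sin((1−f)δ)/sin δ ≈ 1.100, b = sin(fδ)/sin δ ≈ 1.300.
p = a·p₁ + b·p₂ ≈ (-0.383, 0.685, -0.619); φ = arcsin(p_z) ≈ -38.25°, λ = atan2(p_y, p_x) ≈ 119.21°.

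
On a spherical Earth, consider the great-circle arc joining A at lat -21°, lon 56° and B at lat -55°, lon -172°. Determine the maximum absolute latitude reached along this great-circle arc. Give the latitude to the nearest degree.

The great circle lies in the plane with unit normal n̂ = (p₁ × p₂)/|p₁ × p₂|.
Here n̂_z ≈ +0.399; the vertex latitude is φ_max = arccos|n̂_z| ≈ 66.5°.
Check via Clairaut: cos φ_max = |cos φ₁| · sin C = cos(21.0°)·sin(154.7°) ≈ 0.399, again giving ≈ 66.5°.

≈ -66°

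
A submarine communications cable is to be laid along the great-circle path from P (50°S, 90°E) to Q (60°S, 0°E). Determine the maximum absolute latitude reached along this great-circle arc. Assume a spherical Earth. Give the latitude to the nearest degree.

≈ 65°S

The great circle lies in the plane with unit normal n̂ = (p₁ × p₂)/|p₁ × p₂|.
Here n̂_z ≈ -0.430; the vertex latitude is φ_max = arccos|n̂_z| ≈ 64.6°.
Check via Clairaut: cos φ_max = |cos φ₁| · sin C = cos(50.0°)·sin(138.1°) ≈ 0.430, again giving ≈ 64.6°.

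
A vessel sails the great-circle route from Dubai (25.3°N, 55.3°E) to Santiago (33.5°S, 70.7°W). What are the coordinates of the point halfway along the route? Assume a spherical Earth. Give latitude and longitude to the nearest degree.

≈ (9°S, 3°W)

The haversine formula gives a central angle δ ≈ 2.317 rad (132.8°) between the endpoints.
Interpolate at f = 1/2 with slerp weights a = sin((1−f)δ)/sin δ ≈ 1.248, b = sin(fδ)/sin δ ≈ 1.248.
p = a·p₁ + b·p₂ ≈ (0.986, -0.055, -0.155); φ = arcsin(p_z) ≈ -8.94°, λ = atan2(p_y, p_x) ≈ -3.17°.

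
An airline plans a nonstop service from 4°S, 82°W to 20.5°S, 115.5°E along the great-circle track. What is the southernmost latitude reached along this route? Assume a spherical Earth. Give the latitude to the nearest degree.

The great circle lies in the plane with unit normal n̂ = (p₁ × p₂)/|p₁ × p₂|.
Here n̂_z ≈ -0.563; the vertex latitude is φ_max = arccos|n̂_z| ≈ 55.7°.
Check via Clairaut: cos φ_max = |cos φ₁| · sin C = cos(4.0°)·sin(145.6°) ≈ 0.563, again giving ≈ 55.7°.

≈ 56°S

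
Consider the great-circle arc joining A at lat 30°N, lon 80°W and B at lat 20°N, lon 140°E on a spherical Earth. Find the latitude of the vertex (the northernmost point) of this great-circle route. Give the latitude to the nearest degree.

≈ 54°N

The great circle lies in the plane with unit normal n̂ = (p₁ × p₂)/|p₁ × p₂|.
Here n̂_z ≈ -0.587; the vertex latitude is φ_max = arccos|n̂_z| ≈ 54.1°.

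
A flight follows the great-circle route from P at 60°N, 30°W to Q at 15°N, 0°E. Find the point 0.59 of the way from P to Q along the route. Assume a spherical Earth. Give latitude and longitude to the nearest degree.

Write both endpoints as unit vectors p₁, p₂ with components (cos φ cos λ, cos φ sin λ, sin φ).
The central angle between the endpoints is δ = arccos(p₁·p₂) ≈ 0.873 rad (50.0°).
Interpolate at f = 0.59 with slerp weights a = sin((1−f)δ)/sin δ ≈ 0.457, b = sin(fδ)/sin δ ≈ 0.643.
p = a·p₁ + b·p₂ ≈ (0.819, -0.114, 0.562); φ = arcsin(p_z) ≈ 34.22°, λ = atan2(p_y, p_x) ≈ -7.95°.

≈ 34°N, 8°W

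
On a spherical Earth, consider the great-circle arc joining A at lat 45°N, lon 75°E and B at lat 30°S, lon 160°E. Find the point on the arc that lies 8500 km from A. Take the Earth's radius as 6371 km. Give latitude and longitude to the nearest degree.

≈ lat 7°S, lon 137°E

The haversine formula gives a central angle δ ≈ 1.876 rad (107.5°) between the endpoints. The total great-circle distance is δ·R ≈ 1.876 × 6371 ≈ 11950 km, so the target fraction is f = 8500/11950 ≈ 0.711.
Interpolate at f ≈ 0.711 with slerp weights a = sin((1−f)δ)/sin δ ≈ 0.540, b = sin(fδ)/sin δ ≈ 1.019.
p = a·p₁ + b·p₂ ≈ (-0.730, 0.671, -0.127); φ = arcsin(p_z) ≈ -7.32°, λ = atan2(p_y, p_x) ≈ 137.43°.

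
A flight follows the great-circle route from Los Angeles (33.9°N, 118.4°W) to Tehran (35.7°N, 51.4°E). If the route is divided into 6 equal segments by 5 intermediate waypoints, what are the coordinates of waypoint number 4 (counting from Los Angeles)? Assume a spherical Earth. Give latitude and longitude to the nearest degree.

Write both endpoints as unit vectors p₁, p₂ with components (cos φ cos λ, cos φ sin λ, sin φ).
The central angle between the endpoints is δ = arccos(p₁·p₂) ≈ 1.916 rad (109.8°).
Interpolate at f = 4/6 with slerp weights a = sin((1−f)δ)/sin δ ≈ 0.633, b = sin(fδ)/sin δ ≈ 1.017.
p = a·p₁ + b·p₂ ≈ (0.265, 0.183, 0.947); φ = arcsin(p_z) ≈ 71.20°, λ = atan2(p_y, p_x) ≈ 34.62°.

≈ 71°N, 35°E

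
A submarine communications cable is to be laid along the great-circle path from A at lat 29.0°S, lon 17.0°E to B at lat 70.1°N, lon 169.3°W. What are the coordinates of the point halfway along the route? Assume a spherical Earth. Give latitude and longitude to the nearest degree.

Convert each endpoint to a unit vector on the sphere (x = cos φ cos λ, y = cos φ sin λ, z = sin φ).
The central angle between the endpoints is δ = arccos(p₁·p₂) ≈ 2.422 rad (138.7°).
Interpolate at f = 1/2 with slerp weights a = sin((1−f)δ)/sin δ ≈ 1.419, b = sin(fδ)/sin δ ≈ 1.419.
p = a·p₁ + b·p₂ ≈ (0.712, 0.273, 0.646); φ = arcsin(p_z) ≈ 40.27°, λ = atan2(p_y, p_x) ≈ 20.98°.

≈ lat 40°N, lon 21°E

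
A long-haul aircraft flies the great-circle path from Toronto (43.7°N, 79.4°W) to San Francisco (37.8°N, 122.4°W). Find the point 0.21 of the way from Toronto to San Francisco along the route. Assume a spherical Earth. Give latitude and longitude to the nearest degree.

Convert each endpoint to a unit vector on the sphere (x = cos φ cos λ, y = cos φ sin λ, z = sin φ).
The central angle between the endpoints is δ = arccos(p₁·p₂) ≈ 0.571 rad (32.7°).
Interpolate at f = 0.21 with slerp weights a = sin((1−f)δ)/sin δ ≈ 0.807, b = sin(fδ)/sin δ ≈ 0.221.
p = a·p₁ + b·p₂ ≈ (0.014, -0.721, 0.693); φ = arcsin(p_z) ≈ 43.86°, λ = atan2(p_y, p_x) ≈ -88.92°.

≈ (44°N, 89°W)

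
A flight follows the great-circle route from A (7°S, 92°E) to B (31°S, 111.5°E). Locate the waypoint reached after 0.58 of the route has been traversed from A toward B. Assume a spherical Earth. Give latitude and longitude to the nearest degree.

Write both endpoints as unit vectors p₁, p₂ with components (cos φ cos λ, cos φ sin λ, sin φ).
The central angle between the endpoints is δ = arccos(p₁·p₂) ≈ 0.526 rad (30.1°).
Interpolate at f = 0.58 with slerp weights a = sin((1−f)δ)/sin δ ≈ 0.436, b = sin(fδ)/sin δ ≈ 0.598.
p = a·p₁ + b·p₂ ≈ (-0.203, 0.910, -0.361); φ = arcsin(p_z) ≈ -21.18°, λ = atan2(p_y, p_x) ≈ 102.58°.

≈ (21°S, 103°E)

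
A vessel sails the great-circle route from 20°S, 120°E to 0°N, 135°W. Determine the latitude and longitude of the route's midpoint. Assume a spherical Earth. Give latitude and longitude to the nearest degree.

The haversine formula gives a central angle δ ≈ 1.816 rad (104.1°) between the endpoints.
Interpolate at f = 1/2 with slerp weights a = sin((1−f)δ)/sin δ ≈ 0.813, b = sin(fδ)/sin δ ≈ 0.813.
p = a·p₁ + b·p₂ ≈ (-0.957, 0.087, -0.278); φ = arcsin(p_z) ≈ -16.14°, λ = atan2(p_y, p_x) ≈ 174.82°.

≈ 16°S, 175°E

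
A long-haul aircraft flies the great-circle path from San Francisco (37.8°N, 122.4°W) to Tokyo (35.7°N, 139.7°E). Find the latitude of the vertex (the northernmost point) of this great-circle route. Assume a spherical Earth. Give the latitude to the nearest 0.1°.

≈ 48.7°N

The great circle lies in the plane with unit normal n̂ = (p₁ × p₂)/|p₁ × p₂|.
Here n̂_z ≈ -0.660; the vertex latitude is φ_max = arccos|n̂_z| ≈ 48.7°.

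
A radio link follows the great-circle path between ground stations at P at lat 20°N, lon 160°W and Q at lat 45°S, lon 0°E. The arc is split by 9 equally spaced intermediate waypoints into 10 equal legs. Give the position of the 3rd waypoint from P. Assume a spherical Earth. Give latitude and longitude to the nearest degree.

≈ lat 20°S, lon 139°W

Write both endpoints as unit vectors p₁, p₂ with components (cos φ cos λ, cos φ sin λ, sin φ).
The central angle between the endpoints is δ = arccos(p₁·p₂) ≈ 2.618 rad (150.0°).
Interpolate at f = 3/10 with slerp weights a = sin((1−f)δ)/sin δ ≈ 1.933, b = sin(fδ)/sin δ ≈ 1.415.
p = a·p₁ + b·p₂ ≈ (-0.706, -0.621, -0.340); φ = arcsin(p_z) ≈ -19.86°, λ = atan2(p_y, p_x) ≈ -138.66°.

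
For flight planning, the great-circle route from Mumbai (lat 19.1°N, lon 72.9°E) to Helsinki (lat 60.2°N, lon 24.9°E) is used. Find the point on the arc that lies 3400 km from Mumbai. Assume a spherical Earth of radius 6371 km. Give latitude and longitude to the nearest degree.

≈ lat 45°N, lon 54°E

Write both endpoints as unit vectors p₁, p₂ with components (cos φ cos λ, cos φ sin λ, sin φ).
The central angle between the endpoints is δ = arccos(p₁·p₂) ≈ 0.930 rad (53.3°). The total great-circle distance is δ·R ≈ 0.930 × 6371 ≈ 5922 km, so the target fraction is f = 3400/5922 ≈ 0.574.
Interpolate at f ≈ 0.574 with slerp weights a = sin((1−f)δ)/sin δ ≈ 0.481, b = sin(fδ)/sin δ ≈ 0.635.
p = a·p₁ + b·p₂ ≈ (0.420, 0.567, 0.708); φ = arcsin(p_z) ≈ 45.10°, λ = atan2(p_y, p_x) ≈ 53.50°.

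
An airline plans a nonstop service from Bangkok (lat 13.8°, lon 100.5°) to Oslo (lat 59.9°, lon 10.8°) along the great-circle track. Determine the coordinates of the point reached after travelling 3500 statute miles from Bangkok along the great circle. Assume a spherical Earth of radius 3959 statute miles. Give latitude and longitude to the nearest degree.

≈ lat 53°, lon 60°

Convert each endpoint to a unit vector on the sphere (x = cos φ cos λ, y = cos φ sin λ, z = sin φ).
The central angle between the endpoints is δ = arccos(p₁·p₂) ≈ 1.360 rad (77.9°). The total great-circle distance is δ·R ≈ 1.360 × 3959 ≈ 5386 mi, so the target fraction is f = 3500/5386 ≈ 0.650.
Interpolate at f ≈ 0.650 with slerp weights a = sin((1−f)δ)/sin δ ≈ 0.469, b = sin(fδ)/sin δ ≈ 0.791.
p = a·p₁ + b·p₂ ≈ (0.307, 0.522, 0.796); φ = arcsin(p_z) ≈ 52.75°, λ = atan2(p_y, p_x) ≈ 59.57°.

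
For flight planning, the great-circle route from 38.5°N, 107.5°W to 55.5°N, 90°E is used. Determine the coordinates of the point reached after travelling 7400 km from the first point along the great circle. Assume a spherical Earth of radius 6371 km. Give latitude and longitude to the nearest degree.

≈ 73°N, 104°E

Write both endpoints as unit vectors p₁, p₂ with components (cos φ cos λ, cos φ sin λ, sin φ).
The central angle between the endpoints is δ = arccos(p₁·p₂) ≈ 1.480 rad (84.8°). The total great-circle distance is δ·R ≈ 1.480 × 6371 ≈ 9432 km, so the target fraction is f = 7400/9432 ≈ 0.785.
Interpolate at f ≈ 0.785 with slerp weights a = sin((1−f)δ)/sin δ ≈ 0.315, b = sin(fδ)/sin δ ≈ 0.921.
p = a·p₁ + b·p₂ ≈ (-0.074, 0.287, 0.955); φ = arcsin(p_z) ≈ 72.77°, λ = atan2(p_y, p_x) ≈ 104.48°.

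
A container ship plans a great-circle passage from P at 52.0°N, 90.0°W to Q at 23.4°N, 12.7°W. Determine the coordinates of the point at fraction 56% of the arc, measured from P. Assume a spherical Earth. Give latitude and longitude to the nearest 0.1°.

The haversine formula gives a central angle δ ≈ 1.118 rad (64.1°) between the endpoints.
Interpolate at f = 0.56 with slerp weights a = sin((1−f)δ)/sin δ ≈ 0.525, b = sin(fδ)/sin δ ≈ 0.652.
p = a·p₁ + b·p₂ ≈ (0.583, -0.455, 0.673); φ = arcsin(p_z) ≈ 42.28°, λ = atan2(p_y, p_x) ≈ -37.94°.

≈ 42.3°N, 37.9°W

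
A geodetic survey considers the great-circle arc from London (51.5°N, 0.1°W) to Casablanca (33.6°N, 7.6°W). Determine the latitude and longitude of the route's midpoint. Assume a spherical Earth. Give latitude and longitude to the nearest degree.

From cos δ = sin φ₁ sin φ₂ + cos φ₁ cos φ₂ cos Δλ, the central angle is δ ≈ 0.327 rad (18.7°).
Interpolate at f = 1/2 with slerp weights a = sin((1−f)δ)/sin δ ≈ 0.507, b = sin(fδ)/sin δ ≈ 0.507.
p = a·p₁ + b·p₂ ≈ (0.734, -0.056, 0.677); φ = arcsin(p_z) ≈ 42.61°, λ = atan2(p_y, p_x) ≈ -4.39°.

≈ 43°N, 4°W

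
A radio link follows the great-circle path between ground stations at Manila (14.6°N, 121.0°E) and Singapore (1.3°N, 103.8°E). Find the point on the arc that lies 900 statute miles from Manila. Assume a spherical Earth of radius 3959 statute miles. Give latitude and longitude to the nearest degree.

Convert each endpoint to a unit vector on the sphere (x = cos φ cos λ, y = cos φ sin λ, z = sin φ).
The central angle between the endpoints is δ = arccos(p₁·p₂) ≈ 0.377 rad (21.6°). The total great-circle distance is δ·R ≈ 0.377 × 3959 ≈ 1491 mi, so the target fraction is f = 900/1491 ≈ 0.604.
Interpolate at f ≈ 0.604 with slerp weights a = sin((1−f)δ)/sin δ ≈ 0.404, b = sin(fδ)/sin δ ≈ 0.613.
p = a·p₁ + b·p₂ ≈ (-0.348, 0.930, 0.116); φ = arcsin(p_z) ≈ 6.65°, λ = atan2(p_y, p_x) ≈ 110.49°.

≈ 7°N, 110°E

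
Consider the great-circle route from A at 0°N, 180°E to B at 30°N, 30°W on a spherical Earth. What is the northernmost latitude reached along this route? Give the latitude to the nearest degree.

The great circle lies in the plane with unit normal n̂ = (p₁ × p₂)/|p₁ × p₂|.
Here n̂_z ≈ +0.655; the vertex latitude is φ_max = arccos|n̂_z| ≈ 49.1°.

≈ 49°N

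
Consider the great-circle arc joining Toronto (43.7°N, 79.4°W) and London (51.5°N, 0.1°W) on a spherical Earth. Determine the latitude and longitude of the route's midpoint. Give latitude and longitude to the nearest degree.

Write both endpoints as unit vectors p₁, p₂ with components (cos φ cos λ, cos φ sin λ, sin φ).
The central angle between the endpoints is δ = arccos(p₁·p₂) ≈ 0.897 rad (51.4°).
Interpolate at f = 1/2 with slerp weights a = sin((1−f)δ)/sin δ ≈ 0.555, b = sin(fδ)/sin δ ≈ 0.555.
p = a·p₁ + b·p₂ ≈ (0.419, -0.395, 0.818); φ = arcsin(p_z) ≈ 54.84°, λ = atan2(p_y, p_x) ≈ -43.29°.

≈ 55°N, 43°W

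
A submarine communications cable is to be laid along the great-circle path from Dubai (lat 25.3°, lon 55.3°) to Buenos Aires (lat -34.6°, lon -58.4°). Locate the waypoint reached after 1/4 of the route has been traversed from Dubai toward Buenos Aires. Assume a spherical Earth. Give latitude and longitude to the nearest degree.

From cos δ = sin φ₁ sin φ₂ + cos φ₁ cos φ₂ cos Δλ, the central angle is δ ≈ 2.143 rad (122.8°).
Interpolate at f = 1/4 with slerp weights a = sin((1−f)δ)/sin δ ≈ 1.189, b = sin(fδ)/sin δ ≈ 0.607.
p = a·p₁ + b·p₂ ≈ (0.874, 0.458, 0.163); φ = arcsin(p_z) ≈ 9.39°, λ = atan2(p_y, p_x) ≈ 27.65°.

≈ lat 9°, lon 28°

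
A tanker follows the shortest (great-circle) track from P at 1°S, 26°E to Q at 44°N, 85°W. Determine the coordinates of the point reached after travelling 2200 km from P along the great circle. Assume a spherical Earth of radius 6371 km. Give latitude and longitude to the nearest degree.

≈ 13°N, 12°E

From cos δ = sin φ₁ sin φ₂ + cos φ₁ cos φ₂ cos Δλ, the central angle is δ ≈ 1.844 rad (105.7°). The total great-circle distance is δ·R ≈ 1.844 × 6371 ≈ 11748 km, so the target fraction is f = 2200/11748 ≈ 0.187.
Interpolate at f ≈ 0.187 with slerp weights a = sin((1−f)δ)/sin δ ≈ 1.036, b = sin(fδ)/sin δ ≈ 0.352.
p = a·p₁ + b·p₂ ≈ (0.953, 0.202, 0.226); φ = arcsin(p_z) ≈ 13.07°, λ = atan2(p_y, p_x) ≈ 11.97°.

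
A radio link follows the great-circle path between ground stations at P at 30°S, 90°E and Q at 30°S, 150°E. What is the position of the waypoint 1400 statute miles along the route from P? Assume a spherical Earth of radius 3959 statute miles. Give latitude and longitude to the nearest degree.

Write both endpoints as unit vectors p₁, p₂ with components (cos φ cos λ, cos φ sin λ, sin φ).
The central angle between the endpoints is δ = arccos(p₁·p₂) ≈ 0.896 rad (51.3°). The total great-circle distance is δ·R ≈ 0.896 × 3959 ≈ 3546 mi, so the target fraction is f = 1400/3546 ≈ 0.395.
Interpolate at f ≈ 0.395 with slerp weights a = sin((1−f)δ)/sin δ ≈ 0.661, b = sin(fδ)/sin δ ≈ 0.444.
p = a·p₁ + b·p₂ ≈ (-0.333, 0.764, -0.552); φ = arcsin(p_z) ≈ -33.52°, λ = atan2(p_y, p_x) ≈ 113.52°.

≈ 34°S, 114°E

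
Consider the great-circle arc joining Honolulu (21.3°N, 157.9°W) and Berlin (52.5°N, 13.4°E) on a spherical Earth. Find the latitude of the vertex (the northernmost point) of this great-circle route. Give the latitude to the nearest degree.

The great circle lies in the plane with unit normal n̂ = (p₁ × p₂)/|p₁ × p₂|.
Here n̂_z ≈ +0.089; the vertex latitude is φ_max = arccos|n̂_z| ≈ 84.9°.
Check via Clairaut: cos φ_max = |cos φ₁| · sin C = cos(21.3°)·sin(5.5°) ≈ 0.089, again giving ≈ 84.9°.

≈ 85°N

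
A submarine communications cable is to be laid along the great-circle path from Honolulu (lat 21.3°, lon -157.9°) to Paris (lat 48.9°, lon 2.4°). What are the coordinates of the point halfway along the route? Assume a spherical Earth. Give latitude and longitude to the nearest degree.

≈ lat 71°, lon -123°

Write both endpoints as unit vectors p₁, p₂ with components (cos φ cos λ, cos φ sin λ, sin φ).
The central angle between the endpoints is δ = arccos(p₁·p₂) ≈ 1.879 rad (107.6°).
Interpolate at f = 1/2 with slerp weights a = sin((1−f)δ)/sin δ ≈ 0.847, b = sin(fδ)/sin δ ≈ 0.847.
p = a·p₁ + b·p₂ ≈ (-0.175, -0.274, 0.946); φ = arcsin(p_z) ≈ 71.06°, λ = atan2(p_y, p_x) ≈ -122.58°.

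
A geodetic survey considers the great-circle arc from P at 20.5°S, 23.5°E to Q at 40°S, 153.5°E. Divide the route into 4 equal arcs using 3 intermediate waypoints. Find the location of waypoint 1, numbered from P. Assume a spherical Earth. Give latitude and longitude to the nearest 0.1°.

From cos δ = sin φ₁ sin φ₂ + cos φ₁ cos φ₂ cos Δλ, the central angle is δ ≈ 1.809 rad (103.7°).
Interpolate at f = 1/4 with slerp weights a = sin((1−f)δ)/sin δ ≈ 1.006, b = sin(fδ)/sin δ ≈ 0.450.
p = a·p₁ + b·p₂ ≈ (0.556, 0.529, -0.641); φ = arcsin(p_z) ≈ -39.89°, λ = atan2(p_y, p_x) ≈ 43.62°.

≈ 39.9°S, 43.6°E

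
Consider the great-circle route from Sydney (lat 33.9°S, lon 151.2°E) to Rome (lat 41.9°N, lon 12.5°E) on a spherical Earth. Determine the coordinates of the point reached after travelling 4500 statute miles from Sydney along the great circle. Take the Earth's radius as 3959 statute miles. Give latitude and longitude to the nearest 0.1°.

Convert each endpoint to a unit vector on the sphere (x = cos φ cos λ, y = cos φ sin λ, z = sin φ).
The central angle between the endpoints is δ = arccos(p₁·p₂) ≈ 2.562 rad (146.8°). The total great-circle distance is δ·R ≈ 2.562 × 3959 ≈ 10142 mi, so the target fraction is f = 4500/10142 ≈ 0.444.
Interpolate at f ≈ 0.444 with slerp weights a = sin((1−f)δ)/sin δ ≈ 1.806, b = sin(fδ)/sin δ ≈ 1.656.
p = a·p₁ + b·p₂ ≈ (-0.110, 0.989, 0.099); φ = arcsin(p_z) ≈ 5.66°, λ = atan2(p_y, p_x) ≈ 96.36°.

≈ lat 5.7°N, lon 96.4°E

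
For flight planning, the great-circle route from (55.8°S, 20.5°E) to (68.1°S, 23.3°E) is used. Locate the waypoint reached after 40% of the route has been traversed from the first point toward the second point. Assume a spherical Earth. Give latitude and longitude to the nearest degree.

Convert each endpoint to a unit vector on the sphere (x = cos φ cos λ, y = cos φ sin λ, z = sin φ).
The central angle between the endpoints is δ = arccos(p₁·p₂) ≈ 0.216 rad (12.4°).
Interpolate at f = 0.40 with slerp weights a = sin((1−f)δ)/sin δ ≈ 0.603, b = sin(fδ)/sin δ ≈ 0.403.
p = a·p₁ + b·p₂ ≈ (0.455, 0.178, -0.872); φ = arcsin(p_z) ≈ -60.73°, λ = atan2(p_y, p_x) ≈ 21.36°.

≈ (61°S, 21°E)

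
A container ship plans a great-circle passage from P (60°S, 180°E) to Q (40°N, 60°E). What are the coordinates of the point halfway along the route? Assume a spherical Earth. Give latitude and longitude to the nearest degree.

≈ (18°S, 100°E)

The haversine formula gives a central angle δ ≈ 2.416 rad (138.4°) between the endpoints.
Interpolate at f = 1/2 with slerp weights a = sin((1−f)δ)/sin δ ≈ 1.409, b = sin(fδ)/sin δ ≈ 1.409.
p = a·p₁ + b·p₂ ≈ (-0.165, 0.935, -0.315); φ = arcsin(p_z) ≈ -18.33°, λ = atan2(p_y, p_x) ≈ 100.00°.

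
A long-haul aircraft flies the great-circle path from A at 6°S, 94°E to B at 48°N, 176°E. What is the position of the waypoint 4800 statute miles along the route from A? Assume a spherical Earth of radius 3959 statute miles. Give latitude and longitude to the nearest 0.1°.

≈ 41.4°N, 149.8°E

Convert each endpoint to a unit vector on the sphere (x = cos φ cos λ, y = cos φ sin λ, z = sin φ).
The central angle between the endpoints is δ = arccos(p₁·p₂) ≈ 1.556 rad (89.1°). The total great-circle distance is δ·R ≈ 1.556 × 3959 ≈ 6160 mi, so the target fraction is f = 4800/6160 ≈ 0.779.
Interpolate at f ≈ 0.779 with slerp weights a = sin((1−f)δ)/sin δ ≈ 0.337, b = sin(fδ)/sin δ ≈ 0.937.
p = a·p₁ + b·p₂ ≈ (-0.649, 0.378, 0.661); φ = arcsin(p_z) ≈ 41.36°, λ = atan2(p_y, p_x) ≈ 149.78°.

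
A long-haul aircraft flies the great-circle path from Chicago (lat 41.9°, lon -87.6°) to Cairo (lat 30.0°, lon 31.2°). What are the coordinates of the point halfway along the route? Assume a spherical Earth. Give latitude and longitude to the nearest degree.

≈ lat 55°, lon -21°

Convert each endpoint to a unit vector on the sphere (x = cos φ cos λ, y = cos φ sin λ, z = sin φ).
The central angle between the endpoints is δ = arccos(p₁·p₂) ≈ 1.547 rad (88.7°).
Interpolate at f = 1/2 with slerp weights a = sin((1−f)δ)/sin δ ≈ 0.699, b = sin(fδ)/sin δ ≈ 0.699.
p = a·p₁ + b·p₂ ≈ (0.540, -0.206, 0.816); φ = arcsin(p_z) ≈ 54.72°, λ = atan2(p_y, p_x) ≈ -20.92°.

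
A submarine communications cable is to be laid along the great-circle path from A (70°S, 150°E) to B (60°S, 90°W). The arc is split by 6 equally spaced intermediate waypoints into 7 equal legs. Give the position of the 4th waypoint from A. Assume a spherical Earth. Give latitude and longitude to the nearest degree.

≈ (75°S, 121°W)

The haversine formula gives a central angle δ ≈ 0.755 rad (43.3°) between the endpoints.
Interpolate at f = 4/7 with slerp weights a = sin((1−f)δ)/sin δ ≈ 0.464, b = sin(fδ)/sin δ ≈ 0.610.
p = a·p₁ + b·p₂ ≈ (-0.137, -0.226, -0.964); φ = arcsin(p_z) ≈ -74.67°, λ = atan2(p_y, p_x) ≈ -121.33°.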